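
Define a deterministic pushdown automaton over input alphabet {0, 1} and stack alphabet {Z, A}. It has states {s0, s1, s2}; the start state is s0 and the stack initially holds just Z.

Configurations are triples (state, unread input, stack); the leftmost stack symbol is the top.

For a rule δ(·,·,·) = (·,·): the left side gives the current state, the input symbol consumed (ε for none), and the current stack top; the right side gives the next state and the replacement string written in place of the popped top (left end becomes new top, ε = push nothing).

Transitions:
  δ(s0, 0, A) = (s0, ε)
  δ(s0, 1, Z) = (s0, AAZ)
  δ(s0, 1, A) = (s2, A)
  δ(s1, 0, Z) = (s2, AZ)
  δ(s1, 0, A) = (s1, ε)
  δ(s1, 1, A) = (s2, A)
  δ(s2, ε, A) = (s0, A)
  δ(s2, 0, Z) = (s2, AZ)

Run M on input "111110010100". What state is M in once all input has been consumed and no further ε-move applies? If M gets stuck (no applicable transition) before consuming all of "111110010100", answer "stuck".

(s0, 111110010100, Z)
  read 1, top Z: go to s0, push AAZ → (s0, 11110010100, AAZ)
  read 1, top A: go to s2, push A → (s2, 1110010100, AAZ)
  ε-move, top A: go to s0, push A → (s0, 1110010100, AAZ)
  read 1, top A: go to s2, push A → (s2, 110010100, AAZ)
  ε-move, top A: go to s0, push A → (s0, 110010100, AAZ)
  read 1, top A: go to s2, push A → (s2, 10010100, AAZ)
  ε-move, top A: go to s0, push A → (s0, 10010100, AAZ)
  read 1, top A: go to s2, push A → (s2, 0010100, AAZ)
  ε-move, top A: go to s0, push A → (s0, 0010100, AAZ)
  read 0, top A: go to s0, push ε → (s0, 010100, AZ)
  read 0, top A: go to s0, push ε → (s0, 10100, Z)
  read 1, top Z: go to s0, push AAZ → (s0, 0100, AAZ)
  read 0, top A: go to s0, push ε → (s0, 100, AZ)
  read 1, top A: go to s2, push A → (s2, 00, AZ)
  ε-move, top A: go to s0, push A → (s0, 00, AZ)
  read 0, top A: go to s0, push ε → (s0, 0, Z)
No transition for (s0, 0, top Z); M blocks with input 0 remaining.

stuck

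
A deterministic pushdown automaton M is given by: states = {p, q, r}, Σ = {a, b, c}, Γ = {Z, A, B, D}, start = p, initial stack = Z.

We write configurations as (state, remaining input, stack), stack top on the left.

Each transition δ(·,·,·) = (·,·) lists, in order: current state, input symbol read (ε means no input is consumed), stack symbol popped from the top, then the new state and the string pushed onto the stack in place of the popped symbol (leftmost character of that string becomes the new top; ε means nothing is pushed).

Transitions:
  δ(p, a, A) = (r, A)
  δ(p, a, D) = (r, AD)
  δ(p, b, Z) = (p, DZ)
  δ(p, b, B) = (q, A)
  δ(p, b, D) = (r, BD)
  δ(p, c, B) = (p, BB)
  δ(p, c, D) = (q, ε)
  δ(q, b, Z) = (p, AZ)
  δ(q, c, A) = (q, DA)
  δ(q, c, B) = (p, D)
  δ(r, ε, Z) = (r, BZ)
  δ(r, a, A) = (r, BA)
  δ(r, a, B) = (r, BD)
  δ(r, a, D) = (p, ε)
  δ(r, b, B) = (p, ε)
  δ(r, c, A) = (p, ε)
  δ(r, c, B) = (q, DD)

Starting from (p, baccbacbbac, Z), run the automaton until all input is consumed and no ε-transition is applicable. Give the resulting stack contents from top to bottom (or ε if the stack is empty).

DDDDZ

(p, baccbacbbac, Z)
  read b, top Z: go to p, push DZ → (p, accbacbbac, DZ)
  read a, top D: go to r, push AD → (r, ccbacbbac, ADZ)
  read c, top A: go to p, push ε → (p, cbacbbac, DZ)
  read c, top D: go to q, push ε → (q, bacbbac, Z)
  read b, top Z: go to p, push AZ → (p, acbbac, AZ)
  read a, top A: go to r, push A → (r, cbbac, AZ)
  read c, top A: go to p, push ε → (p, bbac, Z)
  read b, top Z: go to p, push DZ → (p, bac, DZ)
  read b, top D: go to r, push BD → (r, ac, BDZ)
  read a, top B: go to r, push BD → (r, c, BDDZ)
  read c, top B: go to q, push DD → (q, ε, DDDDZ)
All input consumed in state q with stack DDDDZ.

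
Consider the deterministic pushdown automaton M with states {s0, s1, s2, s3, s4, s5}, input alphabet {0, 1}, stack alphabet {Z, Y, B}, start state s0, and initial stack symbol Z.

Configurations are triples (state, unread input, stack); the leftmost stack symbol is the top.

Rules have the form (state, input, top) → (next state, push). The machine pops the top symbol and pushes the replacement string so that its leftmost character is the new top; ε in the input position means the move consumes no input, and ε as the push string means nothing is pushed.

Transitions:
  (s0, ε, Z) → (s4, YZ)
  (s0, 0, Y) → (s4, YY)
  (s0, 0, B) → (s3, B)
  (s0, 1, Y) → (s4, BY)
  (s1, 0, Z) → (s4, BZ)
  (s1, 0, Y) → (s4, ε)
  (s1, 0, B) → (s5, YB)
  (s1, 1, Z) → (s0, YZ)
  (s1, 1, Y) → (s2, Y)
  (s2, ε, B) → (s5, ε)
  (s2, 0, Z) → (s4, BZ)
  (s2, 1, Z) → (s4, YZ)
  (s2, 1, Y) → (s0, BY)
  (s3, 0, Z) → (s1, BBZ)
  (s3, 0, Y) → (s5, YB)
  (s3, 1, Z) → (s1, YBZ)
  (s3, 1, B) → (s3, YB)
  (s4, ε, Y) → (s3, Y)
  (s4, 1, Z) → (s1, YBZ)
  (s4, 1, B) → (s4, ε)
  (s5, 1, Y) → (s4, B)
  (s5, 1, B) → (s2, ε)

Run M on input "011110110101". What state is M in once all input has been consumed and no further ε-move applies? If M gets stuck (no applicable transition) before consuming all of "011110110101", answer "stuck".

(s0, 011110110101, Z)
  ε-move, top Z: go to s4, push YZ → (s4, 011110110101, YZ)
  ε-move, top Y: go to s3, push Y → (s3, 011110110101, YZ)
  read 0, top Y: go to s5, push YB → (s5, 11110110101, YBZ)
  read 1, top Y: go to s4, push B → (s4, 1110110101, BBZ)
  read 1, top B: go to s4, push ε → (s4, 110110101, BZ)
  read 1, top B: go to s4, push ε → (s4, 10110101, Z)
  read 1, top Z: go to s1, push YBZ → (s1, 0110101, YBZ)
  read 0, top Y: go to s4, push ε → (s4, 110101, BZ)
  read 1, top B: go to s4, push ε → (s4, 10101, Z)
  read 1, top Z: go to s1, push YBZ → (s1, 0101, YBZ)
  read 0, top Y: go to s4, push ε → (s4, 101, BZ)
  read 1, top B: go to s4, push ε → (s4, 01, Z)
No transition for (s4, 0, top Z); M blocks with input 01 remaining.

stuck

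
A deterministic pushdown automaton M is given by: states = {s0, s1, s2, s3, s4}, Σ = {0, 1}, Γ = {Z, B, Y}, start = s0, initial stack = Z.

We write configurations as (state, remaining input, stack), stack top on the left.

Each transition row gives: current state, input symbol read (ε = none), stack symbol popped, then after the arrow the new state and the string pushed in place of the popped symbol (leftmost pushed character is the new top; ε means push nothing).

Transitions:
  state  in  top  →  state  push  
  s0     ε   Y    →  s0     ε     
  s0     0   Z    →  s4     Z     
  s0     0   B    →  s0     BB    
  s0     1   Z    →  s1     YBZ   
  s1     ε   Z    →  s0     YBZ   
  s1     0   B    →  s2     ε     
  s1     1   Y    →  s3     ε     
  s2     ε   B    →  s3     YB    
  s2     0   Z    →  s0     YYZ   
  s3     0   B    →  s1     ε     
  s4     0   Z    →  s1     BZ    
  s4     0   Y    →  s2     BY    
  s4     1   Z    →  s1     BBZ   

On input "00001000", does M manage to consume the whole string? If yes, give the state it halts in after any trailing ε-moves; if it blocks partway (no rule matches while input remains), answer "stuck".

(s0, 00001000, Z)
  read 0, top Z: go to s4, push Z → (s4, 0001000, Z)
  read 0, top Z: go to s1, push BZ → (s1, 001000, BZ)
  read 0, top B: go to s2, push ε → (s2, 01000, Z)
  read 0, top Z: go to s0, push YYZ → (s0, 1000, YYZ)
  ε-move, top Y: go to s0, push ε → (s0, 1000, YZ)
  ε-move, top Y: go to s0, push ε → (s0, 1000, Z)
  read 1, top Z: go to s1, push YBZ → (s1, 000, YBZ)
No transition for (s1, 0, top Y); M blocks with input 000 remaining.

stuck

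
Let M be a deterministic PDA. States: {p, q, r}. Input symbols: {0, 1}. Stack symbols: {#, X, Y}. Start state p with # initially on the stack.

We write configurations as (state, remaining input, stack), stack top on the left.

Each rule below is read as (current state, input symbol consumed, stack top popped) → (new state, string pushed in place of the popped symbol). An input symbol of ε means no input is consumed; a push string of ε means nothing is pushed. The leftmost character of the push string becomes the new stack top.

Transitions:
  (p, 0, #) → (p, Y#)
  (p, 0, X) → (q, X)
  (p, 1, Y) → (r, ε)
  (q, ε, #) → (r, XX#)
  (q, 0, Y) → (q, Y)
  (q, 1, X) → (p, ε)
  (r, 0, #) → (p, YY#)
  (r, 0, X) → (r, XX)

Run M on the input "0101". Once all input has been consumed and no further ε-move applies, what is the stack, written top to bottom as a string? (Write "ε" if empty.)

Y#

(p, 0101, #) ⊢ (p, 101, Y#) ⊢ (r, 01, #) ⊢ (p, 1, YY#) ⊢ (r, ε, Y#)
All input consumed in state r with stack Y#.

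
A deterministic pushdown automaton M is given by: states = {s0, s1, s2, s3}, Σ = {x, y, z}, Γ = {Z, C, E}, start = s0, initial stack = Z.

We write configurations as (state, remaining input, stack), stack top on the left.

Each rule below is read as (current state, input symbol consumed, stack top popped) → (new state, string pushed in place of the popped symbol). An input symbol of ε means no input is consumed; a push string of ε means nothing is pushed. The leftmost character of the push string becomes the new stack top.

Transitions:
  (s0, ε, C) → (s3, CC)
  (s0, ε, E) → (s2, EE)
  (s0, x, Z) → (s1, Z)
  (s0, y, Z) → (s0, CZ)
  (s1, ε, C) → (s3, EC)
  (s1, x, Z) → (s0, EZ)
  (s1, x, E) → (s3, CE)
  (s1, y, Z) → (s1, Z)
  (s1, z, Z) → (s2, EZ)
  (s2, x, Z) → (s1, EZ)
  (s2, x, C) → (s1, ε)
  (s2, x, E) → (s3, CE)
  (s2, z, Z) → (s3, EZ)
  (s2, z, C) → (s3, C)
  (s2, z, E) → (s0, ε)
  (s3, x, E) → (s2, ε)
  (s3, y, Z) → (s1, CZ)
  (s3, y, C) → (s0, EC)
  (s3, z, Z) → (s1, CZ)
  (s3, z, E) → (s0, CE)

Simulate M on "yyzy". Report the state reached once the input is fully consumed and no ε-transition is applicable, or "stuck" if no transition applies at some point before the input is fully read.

stuck

(s0, yyzy, Z) ⊢ (s0, yzy, CZ) ⊢ (s3, yzy, CCZ) ⊢ (s0, zy, ECCZ) ⊢ (s2, zy, EECCZ) ⊢ (s0, y, ECCZ) ⊢ (s2, y, EECCZ)
No transition for (s2, y, top E); M blocks with input y remaining.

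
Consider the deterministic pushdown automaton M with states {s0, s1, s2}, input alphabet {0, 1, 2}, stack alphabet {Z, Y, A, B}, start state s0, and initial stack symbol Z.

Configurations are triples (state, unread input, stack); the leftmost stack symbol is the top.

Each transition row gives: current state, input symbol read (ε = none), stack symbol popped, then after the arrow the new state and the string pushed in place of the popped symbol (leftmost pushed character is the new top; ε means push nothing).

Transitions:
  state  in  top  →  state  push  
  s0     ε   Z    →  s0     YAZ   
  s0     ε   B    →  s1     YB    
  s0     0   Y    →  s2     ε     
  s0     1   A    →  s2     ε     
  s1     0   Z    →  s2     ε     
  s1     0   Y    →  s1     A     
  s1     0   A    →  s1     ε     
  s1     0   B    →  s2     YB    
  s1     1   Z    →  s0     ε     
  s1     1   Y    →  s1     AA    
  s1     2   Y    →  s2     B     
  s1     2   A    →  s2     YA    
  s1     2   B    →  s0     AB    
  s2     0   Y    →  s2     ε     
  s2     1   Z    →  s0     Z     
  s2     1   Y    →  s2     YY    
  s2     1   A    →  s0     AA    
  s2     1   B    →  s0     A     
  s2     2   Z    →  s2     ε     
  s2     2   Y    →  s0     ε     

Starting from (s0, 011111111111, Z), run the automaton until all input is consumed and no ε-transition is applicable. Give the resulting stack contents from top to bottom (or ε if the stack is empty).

(s0, 011111111111, Z)
  ε-move, top Z: go to s0, push YAZ → (s0, 011111111111, YAZ)
  read 0, top Y: go to s2, push ε → (s2, 11111111111, AZ)
  read 1, top A: go to s0, push AA → (s0, 1111111111, AAZ)
  read 1, top A: go to s2, push ε → (s2, 111111111, AZ)
  read 1, top A: go to s0, push AA → (s0, 11111111, AAZ)
  read 1, top A: go to s2, push ε → (s2, 1111111, AZ)
  read 1, top A: go to s0, push AA → (s0, 111111, AAZ)
  read 1, top A: go to s2, push ε → (s2, 11111, AZ)
  read 1, top A: go to s0, push AA → (s0, 1111, AAZ)
  read 1, top A: go to s2, push ε → (s2, 111, AZ)
  read 1, top A: go to s0, push AA → (s0, 11, AAZ)
  read 1, top A: go to s2, push ε → (s2, 1, AZ)
  read 1, top A: go to s0, push AA → (s0, ε, AAZ)
All input consumed in state s0 with stack AAZ.

AAZ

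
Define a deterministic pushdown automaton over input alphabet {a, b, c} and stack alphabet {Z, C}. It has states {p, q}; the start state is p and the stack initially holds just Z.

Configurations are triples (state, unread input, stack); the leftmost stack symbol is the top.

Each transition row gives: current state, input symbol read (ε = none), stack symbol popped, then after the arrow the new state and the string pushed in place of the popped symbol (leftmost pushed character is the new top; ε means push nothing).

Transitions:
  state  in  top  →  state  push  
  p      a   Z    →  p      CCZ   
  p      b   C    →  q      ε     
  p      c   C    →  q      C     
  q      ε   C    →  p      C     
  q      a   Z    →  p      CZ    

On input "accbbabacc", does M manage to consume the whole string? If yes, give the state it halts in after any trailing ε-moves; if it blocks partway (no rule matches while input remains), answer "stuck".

p

(p, accbbabacc, Z)
  read a, top Z: go to p, push CCZ → (p, ccbbabacc, CCZ)
  read c, top C: go to q, push C → (q, cbbabacc, CCZ)
  ε-move, top C: go to p, push C → (p, cbbabacc, CCZ)
  read c, top C: go to q, push C → (q, bbabacc, CCZ)
  ε-move, top C: go to p, push C → (p, bbabacc, CCZ)
  read b, top C: go to q, push ε → (q, babacc, CZ)
  ε-move, top C: go to p, push C → (p, babacc, CZ)
  read b, top C: go to q, push ε → (q, abacc, Z)
  read a, top Z: go to p, push CZ → (p, bacc, CZ)
  read b, top C: go to q, push ε → (q, acc, Z)
  read a, top Z: go to p, push CZ → (p, cc, CZ)
  read c, top C: go to q, push C → (q, c, CZ)
  ε-move, top C: go to p, push C → (p, c, CZ)
  read c, top C: go to q, push C → (q, ε, CZ)
  ε-move, top C: go to p, push C → (p, ε, CZ)
All input consumed; M is in state p.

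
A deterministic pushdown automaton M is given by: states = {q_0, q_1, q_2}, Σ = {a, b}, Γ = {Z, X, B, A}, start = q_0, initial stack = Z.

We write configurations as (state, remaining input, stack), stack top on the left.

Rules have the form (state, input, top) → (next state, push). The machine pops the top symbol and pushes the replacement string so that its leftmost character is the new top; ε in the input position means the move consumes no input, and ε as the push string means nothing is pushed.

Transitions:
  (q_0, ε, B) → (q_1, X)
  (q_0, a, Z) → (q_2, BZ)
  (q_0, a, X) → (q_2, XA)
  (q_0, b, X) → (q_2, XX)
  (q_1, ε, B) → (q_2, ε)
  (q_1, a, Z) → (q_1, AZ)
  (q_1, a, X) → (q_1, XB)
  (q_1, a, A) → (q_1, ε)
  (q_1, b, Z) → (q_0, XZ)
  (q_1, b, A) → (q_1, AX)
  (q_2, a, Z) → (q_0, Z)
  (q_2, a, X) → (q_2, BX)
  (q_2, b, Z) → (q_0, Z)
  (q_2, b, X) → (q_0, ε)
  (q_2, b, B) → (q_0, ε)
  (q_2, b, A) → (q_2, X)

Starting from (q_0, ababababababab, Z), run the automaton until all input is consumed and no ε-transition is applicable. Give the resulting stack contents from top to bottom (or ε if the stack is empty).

Z

(q_0, ababababababab, Z) ⊢ (q_2, babababababab, BZ) ⊢ (q_0, abababababab, Z) ⊢ (q_2, bababababab, BZ) ⊢ (q_0, ababababab, Z) ⊢ (q_2, babababab, BZ) ⊢ (q_0, abababab, Z) ⊢ (q_2, bababab, BZ) ⊢ (q_0, ababab, Z) ⊢ (q_2, babab, BZ) ⊢ (q_0, abab, Z) ⊢ (q_2, bab, BZ) ⊢ (q_0, ab, Z) ⊢ (q_2, b, BZ) ⊢ (q_0, ε, Z)
All input consumed in state q_0 with stack Z.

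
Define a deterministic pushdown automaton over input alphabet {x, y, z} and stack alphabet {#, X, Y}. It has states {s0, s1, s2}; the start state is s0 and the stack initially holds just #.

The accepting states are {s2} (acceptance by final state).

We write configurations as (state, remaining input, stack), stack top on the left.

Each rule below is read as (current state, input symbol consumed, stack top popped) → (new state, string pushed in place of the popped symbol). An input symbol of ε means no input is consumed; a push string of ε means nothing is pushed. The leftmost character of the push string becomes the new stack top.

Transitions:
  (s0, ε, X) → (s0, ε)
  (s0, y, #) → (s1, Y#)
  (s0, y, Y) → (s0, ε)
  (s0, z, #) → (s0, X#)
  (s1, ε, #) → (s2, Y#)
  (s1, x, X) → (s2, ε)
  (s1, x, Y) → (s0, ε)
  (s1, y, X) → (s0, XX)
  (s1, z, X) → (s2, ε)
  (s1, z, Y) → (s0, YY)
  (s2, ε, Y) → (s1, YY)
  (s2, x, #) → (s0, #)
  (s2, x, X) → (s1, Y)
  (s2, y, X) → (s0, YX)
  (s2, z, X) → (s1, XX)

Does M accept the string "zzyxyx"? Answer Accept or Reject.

Reject

(s0, zzyxyx, #) ⊢ (s0, zyxyx, X#) ⊢ (s0, zyxyx, #) ⊢ (s0, yxyx, X#) ⊢ (s0, yxyx, #) ⊢ (s1, xyx, Y#) ⊢ (s0, yx, #) ⊢ (s1, x, Y#) ⊢ (s0, ε, #)
All input consumed; state s0 ∉ F and no further ε-move applies.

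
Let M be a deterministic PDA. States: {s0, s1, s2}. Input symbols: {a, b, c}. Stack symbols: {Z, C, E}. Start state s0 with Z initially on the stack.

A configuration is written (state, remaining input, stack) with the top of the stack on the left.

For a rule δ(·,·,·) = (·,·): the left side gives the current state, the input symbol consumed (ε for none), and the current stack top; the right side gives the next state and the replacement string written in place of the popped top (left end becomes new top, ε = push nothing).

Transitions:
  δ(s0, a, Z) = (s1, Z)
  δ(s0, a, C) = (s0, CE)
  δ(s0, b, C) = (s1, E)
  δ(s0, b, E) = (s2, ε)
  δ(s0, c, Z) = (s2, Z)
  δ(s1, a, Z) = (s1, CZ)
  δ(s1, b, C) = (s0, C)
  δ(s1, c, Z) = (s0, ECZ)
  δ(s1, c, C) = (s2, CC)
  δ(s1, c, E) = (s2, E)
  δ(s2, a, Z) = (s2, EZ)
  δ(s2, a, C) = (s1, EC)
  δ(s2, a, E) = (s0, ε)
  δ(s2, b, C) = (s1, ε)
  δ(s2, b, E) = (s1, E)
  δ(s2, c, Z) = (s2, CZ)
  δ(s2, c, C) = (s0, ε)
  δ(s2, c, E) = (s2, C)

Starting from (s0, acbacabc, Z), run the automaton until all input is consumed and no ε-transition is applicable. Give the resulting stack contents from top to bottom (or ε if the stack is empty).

EZ

(s0, acbacabc, Z)
  read a, top Z: go to s1, push Z → (s1, cbacabc, Z)
  read c, top Z: go to s0, push ECZ → (s0, bacabc, ECZ)
  read b, top E: go to s2, push ε → (s2, acabc, CZ)
  read a, top C: go to s1, push EC → (s1, cabc, ECZ)
  read c, top E: go to s2, push E → (s2, abc, ECZ)
  read a, top E: go to s0, push ε → (s0, bc, CZ)
  read b, top C: go to s1, push E → (s1, c, EZ)
  read c, top E: go to s2, push E → (s2, ε, EZ)
All input consumed in state s2 with stack EZ.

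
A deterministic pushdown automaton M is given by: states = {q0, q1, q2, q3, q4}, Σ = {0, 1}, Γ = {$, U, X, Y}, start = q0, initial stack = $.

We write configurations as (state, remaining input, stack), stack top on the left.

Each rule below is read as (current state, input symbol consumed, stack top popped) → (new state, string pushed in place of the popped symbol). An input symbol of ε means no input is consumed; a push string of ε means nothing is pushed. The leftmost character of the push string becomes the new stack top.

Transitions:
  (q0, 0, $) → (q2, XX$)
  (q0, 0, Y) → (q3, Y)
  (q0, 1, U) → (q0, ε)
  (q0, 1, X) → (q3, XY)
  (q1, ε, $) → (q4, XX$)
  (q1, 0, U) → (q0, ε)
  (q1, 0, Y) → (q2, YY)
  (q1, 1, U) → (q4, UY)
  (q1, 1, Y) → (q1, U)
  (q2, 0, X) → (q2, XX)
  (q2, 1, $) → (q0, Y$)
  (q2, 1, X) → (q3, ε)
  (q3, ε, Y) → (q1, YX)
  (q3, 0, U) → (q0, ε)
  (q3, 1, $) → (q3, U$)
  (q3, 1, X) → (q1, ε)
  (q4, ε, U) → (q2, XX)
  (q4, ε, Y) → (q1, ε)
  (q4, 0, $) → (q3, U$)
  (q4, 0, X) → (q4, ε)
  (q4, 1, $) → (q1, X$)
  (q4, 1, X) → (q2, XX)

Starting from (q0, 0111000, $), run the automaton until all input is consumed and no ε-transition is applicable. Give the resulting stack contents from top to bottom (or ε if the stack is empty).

XXXXXX$

(q0, 0111000, $) ⊢ (q2, 111000, XX$) ⊢ (q3, 11000, X$) ⊢ (q1, 1000, $) ⊢ (q4, 1000, XX$) ⊢ (q2, 000, XXX$) ⊢ (q2, 00, XXXX$) ⊢ (q2, 0, XXXXX$) ⊢ (q2, ε, XXXXXX$)
All input consumed in state q2 with stack XXXXXX$.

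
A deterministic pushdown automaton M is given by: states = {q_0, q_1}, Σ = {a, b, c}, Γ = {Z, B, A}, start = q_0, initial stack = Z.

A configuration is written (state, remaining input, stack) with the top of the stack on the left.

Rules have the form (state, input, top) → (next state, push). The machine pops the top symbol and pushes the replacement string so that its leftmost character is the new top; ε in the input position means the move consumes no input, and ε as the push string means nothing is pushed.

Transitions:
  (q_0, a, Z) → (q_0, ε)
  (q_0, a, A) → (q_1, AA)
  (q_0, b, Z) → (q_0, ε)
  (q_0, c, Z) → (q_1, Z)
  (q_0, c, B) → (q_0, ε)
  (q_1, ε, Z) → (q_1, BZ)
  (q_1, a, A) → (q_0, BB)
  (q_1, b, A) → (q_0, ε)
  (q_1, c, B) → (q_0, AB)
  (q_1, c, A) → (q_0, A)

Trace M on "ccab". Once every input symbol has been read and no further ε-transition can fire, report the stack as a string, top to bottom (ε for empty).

ABZ

(q_0, ccab, Z) ⊢ (q_1, cab, Z) ⊢ (q_1, cab, BZ) ⊢ (q_0, ab, ABZ) ⊢ (q_1, b, AABZ) ⊢ (q_0, ε, ABZ)
All input consumed in state q_0 with stack ABZ.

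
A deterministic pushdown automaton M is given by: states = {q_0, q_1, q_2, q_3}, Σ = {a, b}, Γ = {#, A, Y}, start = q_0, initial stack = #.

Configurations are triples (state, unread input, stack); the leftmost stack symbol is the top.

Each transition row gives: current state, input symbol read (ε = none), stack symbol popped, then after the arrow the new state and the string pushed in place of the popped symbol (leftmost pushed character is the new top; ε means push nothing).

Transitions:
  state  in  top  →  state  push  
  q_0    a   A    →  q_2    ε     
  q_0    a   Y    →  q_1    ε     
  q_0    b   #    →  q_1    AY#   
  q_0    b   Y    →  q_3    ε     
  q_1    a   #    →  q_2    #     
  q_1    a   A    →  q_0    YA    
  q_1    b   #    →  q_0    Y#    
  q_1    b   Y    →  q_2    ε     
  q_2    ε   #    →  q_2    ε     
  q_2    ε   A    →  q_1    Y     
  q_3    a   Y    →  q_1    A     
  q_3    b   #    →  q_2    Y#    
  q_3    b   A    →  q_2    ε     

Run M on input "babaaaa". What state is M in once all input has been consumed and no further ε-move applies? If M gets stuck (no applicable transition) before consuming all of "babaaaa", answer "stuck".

stuck

(q_0, babaaaa, #)
  read b, top #: go to q_1, push AY# → (q_1, abaaaa, AY#)
  read a, top A: go to q_0, push YA → (q_0, baaaa, YAY#)
  read b, top Y: go to q_3, push ε → (q_3, aaaa, AY#)
No transition for (q_3, a, top A); M blocks with input aaaa remaining.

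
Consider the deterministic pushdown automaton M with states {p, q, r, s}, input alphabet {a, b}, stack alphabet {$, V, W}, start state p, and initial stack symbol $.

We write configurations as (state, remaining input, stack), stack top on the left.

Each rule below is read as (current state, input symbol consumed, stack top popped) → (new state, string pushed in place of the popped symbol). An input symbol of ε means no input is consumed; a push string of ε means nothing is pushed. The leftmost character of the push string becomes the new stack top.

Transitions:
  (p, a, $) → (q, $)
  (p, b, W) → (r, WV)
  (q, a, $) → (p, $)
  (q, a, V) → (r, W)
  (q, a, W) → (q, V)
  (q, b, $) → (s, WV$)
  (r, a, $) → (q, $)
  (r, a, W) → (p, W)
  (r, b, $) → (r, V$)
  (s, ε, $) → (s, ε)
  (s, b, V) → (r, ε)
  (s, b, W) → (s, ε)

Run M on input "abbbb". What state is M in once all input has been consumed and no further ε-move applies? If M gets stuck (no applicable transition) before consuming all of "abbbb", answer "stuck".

r

(p, abbbb, $) ⊢ (q, bbbb, $) ⊢ (s, bbb, WV$) ⊢ (s, bb, V$) ⊢ (r, b, $) ⊢ (r, ε, V$)
All input consumed; M is in state r.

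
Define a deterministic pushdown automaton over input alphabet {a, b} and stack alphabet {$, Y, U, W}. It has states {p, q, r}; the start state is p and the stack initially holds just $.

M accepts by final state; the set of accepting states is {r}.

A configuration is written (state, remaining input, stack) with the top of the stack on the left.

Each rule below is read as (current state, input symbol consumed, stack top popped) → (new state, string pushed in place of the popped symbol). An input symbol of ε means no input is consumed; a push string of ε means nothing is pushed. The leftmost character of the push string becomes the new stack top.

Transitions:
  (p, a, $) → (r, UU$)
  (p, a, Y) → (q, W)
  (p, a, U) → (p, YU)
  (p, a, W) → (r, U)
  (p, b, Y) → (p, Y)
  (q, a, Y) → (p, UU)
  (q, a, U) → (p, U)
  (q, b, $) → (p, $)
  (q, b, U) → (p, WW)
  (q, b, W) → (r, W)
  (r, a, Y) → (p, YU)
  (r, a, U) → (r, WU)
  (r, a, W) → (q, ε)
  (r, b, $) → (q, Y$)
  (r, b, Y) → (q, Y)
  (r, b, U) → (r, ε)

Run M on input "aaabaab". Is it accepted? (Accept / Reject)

(p, aaabaab, $)
  read a, top $: go to r, push UU$ → (r, aabaab, UU$)
  read a, top U: go to r, push WU → (r, abaab, WUU$)
  read a, top W: go to q, push ε → (q, baab, UU$)
  read b, top U: go to p, push WW → (p, aab, WWU$)
  read a, top W: go to r, push U → (r, ab, UWU$)
  read a, top U: go to r, push WU → (r, b, WUWU$)
No transition applies at (r, b, WUWU$); input not fully consumed.

Reject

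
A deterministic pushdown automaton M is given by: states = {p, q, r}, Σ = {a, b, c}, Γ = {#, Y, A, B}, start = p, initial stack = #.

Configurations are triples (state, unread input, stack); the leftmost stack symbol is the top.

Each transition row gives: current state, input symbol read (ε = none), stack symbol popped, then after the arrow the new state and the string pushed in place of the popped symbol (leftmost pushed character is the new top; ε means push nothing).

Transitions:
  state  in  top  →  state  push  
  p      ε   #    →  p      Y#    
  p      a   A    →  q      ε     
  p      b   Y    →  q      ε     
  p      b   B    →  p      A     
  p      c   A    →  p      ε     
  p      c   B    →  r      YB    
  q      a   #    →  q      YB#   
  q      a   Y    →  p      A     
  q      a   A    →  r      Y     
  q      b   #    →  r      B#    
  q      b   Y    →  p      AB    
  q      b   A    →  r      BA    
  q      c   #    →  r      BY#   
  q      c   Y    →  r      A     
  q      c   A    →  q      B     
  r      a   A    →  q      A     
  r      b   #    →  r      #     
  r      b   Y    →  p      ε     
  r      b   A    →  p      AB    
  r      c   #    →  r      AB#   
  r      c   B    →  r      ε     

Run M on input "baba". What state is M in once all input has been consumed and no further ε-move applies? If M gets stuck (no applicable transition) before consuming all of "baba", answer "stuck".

(p, baba, #)
  ε-move, top #: go to p, push Y# → (p, baba, Y#)
  read b, top Y: go to q, push ε → (q, aba, #)
  read a, top #: go to q, push YB# → (q, ba, YB#)
  read b, top Y: go to p, push AB → (p, a, ABB#)
  read a, top A: go to q, push ε → (q, ε, BB#)
All input consumed; M is in state q.

q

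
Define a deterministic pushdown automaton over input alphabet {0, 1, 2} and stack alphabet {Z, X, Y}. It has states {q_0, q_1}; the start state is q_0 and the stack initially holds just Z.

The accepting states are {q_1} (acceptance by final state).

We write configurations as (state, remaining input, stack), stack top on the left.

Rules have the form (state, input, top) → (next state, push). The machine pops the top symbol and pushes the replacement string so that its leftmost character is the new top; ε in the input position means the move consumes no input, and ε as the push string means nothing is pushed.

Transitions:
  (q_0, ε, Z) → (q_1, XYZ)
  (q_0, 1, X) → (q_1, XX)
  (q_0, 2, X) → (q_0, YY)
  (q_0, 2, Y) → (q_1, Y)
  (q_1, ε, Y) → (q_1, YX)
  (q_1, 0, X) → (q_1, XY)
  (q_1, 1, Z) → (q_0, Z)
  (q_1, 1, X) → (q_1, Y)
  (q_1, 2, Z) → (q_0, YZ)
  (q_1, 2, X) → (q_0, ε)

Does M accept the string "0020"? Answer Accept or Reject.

Reject

(q_0, 0020, Z) ⊢ (q_1, 0020, XYZ) ⊢ (q_1, 020, XYYZ) ⊢ (q_1, 20, XYYYZ) ⊢ (q_0, 0, YYYZ)
No transition applies at (q_0, 0, YYYZ); input not fully consumed.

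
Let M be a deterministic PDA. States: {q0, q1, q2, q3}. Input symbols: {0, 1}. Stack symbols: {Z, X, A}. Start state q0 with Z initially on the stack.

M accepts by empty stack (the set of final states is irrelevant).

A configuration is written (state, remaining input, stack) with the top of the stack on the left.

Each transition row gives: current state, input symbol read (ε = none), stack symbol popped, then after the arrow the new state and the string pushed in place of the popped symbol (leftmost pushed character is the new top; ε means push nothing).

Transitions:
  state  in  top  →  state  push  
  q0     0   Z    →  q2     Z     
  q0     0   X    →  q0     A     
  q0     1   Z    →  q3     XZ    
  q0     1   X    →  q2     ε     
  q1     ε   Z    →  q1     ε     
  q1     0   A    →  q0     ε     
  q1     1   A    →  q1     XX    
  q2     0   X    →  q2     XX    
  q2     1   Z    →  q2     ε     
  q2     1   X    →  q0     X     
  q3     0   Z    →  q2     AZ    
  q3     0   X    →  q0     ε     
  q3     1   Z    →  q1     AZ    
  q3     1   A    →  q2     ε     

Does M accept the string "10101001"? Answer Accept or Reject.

Accept

(q0, 10101001, Z)
  read 1, top Z: go to q3, push XZ → (q3, 0101001, XZ)
  read 0, top X: go to q0, push ε → (q0, 101001, Z)
  read 1, top Z: go to q3, push XZ → (q3, 01001, XZ)
  read 0, top X: go to q0, push ε → (q0, 1001, Z)
  read 1, top Z: go to q3, push XZ → (q3, 001, XZ)
  read 0, top X: go to q0, push ε → (q0, 01, Z)
  read 0, top Z: go to q2, push Z → (q2, 1, Z)
  read 1, top Z: go to q2, push ε → (q2, ε, ε)
All input consumed and the stack is empty.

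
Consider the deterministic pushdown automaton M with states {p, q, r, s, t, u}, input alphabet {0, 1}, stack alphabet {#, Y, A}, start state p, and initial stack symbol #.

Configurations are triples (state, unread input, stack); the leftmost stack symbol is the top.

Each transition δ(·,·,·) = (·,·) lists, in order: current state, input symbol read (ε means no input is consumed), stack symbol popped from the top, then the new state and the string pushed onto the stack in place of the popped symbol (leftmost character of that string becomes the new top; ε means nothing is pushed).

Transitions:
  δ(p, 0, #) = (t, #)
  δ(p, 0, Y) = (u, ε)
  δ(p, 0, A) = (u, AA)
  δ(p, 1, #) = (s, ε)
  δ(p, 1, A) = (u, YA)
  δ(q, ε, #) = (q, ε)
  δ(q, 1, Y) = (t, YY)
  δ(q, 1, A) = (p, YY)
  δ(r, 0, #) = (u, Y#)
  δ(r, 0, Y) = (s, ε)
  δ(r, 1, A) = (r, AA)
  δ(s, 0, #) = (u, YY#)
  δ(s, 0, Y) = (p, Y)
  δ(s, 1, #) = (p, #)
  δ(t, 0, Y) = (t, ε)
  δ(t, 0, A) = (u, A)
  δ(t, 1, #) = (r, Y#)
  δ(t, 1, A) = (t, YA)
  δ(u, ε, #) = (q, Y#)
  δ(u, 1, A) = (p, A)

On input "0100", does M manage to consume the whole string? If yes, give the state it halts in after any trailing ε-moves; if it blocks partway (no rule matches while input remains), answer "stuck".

u

(p, 0100, #) ⊢ (t, 100, #) ⊢ (r, 00, Y#) ⊢ (s, 0, #) ⊢ (u, ε, YY#)
All input consumed; M is in state u.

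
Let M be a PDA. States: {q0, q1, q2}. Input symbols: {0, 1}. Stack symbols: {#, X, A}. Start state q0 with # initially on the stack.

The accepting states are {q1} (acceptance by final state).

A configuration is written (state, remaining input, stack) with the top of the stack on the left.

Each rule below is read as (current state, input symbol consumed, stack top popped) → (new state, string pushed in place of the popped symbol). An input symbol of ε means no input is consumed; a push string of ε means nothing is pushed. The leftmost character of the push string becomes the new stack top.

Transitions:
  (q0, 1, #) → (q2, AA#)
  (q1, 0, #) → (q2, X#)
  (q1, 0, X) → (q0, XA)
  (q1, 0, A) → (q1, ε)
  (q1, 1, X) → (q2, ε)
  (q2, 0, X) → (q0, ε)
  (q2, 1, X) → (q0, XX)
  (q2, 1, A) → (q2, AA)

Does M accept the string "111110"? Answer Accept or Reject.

No computation consumes all input and reaches a final state.

Reject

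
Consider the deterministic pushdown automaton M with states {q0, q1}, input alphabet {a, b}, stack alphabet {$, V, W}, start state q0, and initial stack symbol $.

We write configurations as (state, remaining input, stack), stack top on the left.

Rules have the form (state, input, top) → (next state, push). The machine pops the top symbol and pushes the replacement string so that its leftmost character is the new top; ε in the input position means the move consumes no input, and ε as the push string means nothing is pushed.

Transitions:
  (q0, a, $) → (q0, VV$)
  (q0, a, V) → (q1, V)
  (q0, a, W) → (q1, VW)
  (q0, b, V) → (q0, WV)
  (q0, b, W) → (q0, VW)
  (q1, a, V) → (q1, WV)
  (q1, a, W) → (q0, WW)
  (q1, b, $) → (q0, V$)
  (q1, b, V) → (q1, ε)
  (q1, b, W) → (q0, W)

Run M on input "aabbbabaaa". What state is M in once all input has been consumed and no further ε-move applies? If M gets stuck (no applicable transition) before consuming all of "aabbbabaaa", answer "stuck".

stuck

(q0, aabbbabaaa, $) ⊢ (q0, abbbabaaa, VV$) ⊢ (q1, bbbabaaa, VV$) ⊢ (q1, bbabaaa, V$) ⊢ (q1, babaaa, $) ⊢ (q0, abaaa, V$) ⊢ (q1, baaa, V$) ⊢ (q1, aaa, $)
No transition for (q1, a, top $); M blocks with input aaa remaining.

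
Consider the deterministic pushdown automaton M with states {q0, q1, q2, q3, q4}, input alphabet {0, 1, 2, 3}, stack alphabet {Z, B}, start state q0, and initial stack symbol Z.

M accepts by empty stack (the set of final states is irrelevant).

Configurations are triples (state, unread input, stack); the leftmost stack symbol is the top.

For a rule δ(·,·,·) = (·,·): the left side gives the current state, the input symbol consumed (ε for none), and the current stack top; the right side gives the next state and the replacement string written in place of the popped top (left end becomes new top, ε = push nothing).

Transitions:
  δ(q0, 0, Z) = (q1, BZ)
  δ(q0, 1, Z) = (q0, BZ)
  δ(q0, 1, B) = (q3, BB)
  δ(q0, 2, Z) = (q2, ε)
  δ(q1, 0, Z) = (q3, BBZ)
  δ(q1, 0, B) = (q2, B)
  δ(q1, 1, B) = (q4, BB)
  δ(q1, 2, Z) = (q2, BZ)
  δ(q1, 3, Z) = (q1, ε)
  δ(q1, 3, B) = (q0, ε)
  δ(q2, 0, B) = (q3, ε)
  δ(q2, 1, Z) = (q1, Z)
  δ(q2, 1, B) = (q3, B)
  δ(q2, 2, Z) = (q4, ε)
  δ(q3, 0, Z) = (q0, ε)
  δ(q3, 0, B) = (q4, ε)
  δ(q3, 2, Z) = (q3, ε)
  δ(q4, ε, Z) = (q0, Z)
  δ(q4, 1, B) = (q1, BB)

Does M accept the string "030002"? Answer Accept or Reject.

Accept

(q0, 030002, Z) ⊢ (q1, 30002, BZ) ⊢ (q0, 0002, Z) ⊢ (q1, 002, BZ) ⊢ (q2, 02, BZ) ⊢ (q3, 2, Z) ⊢ (q3, ε, ε)
All input consumed and the stack is empty.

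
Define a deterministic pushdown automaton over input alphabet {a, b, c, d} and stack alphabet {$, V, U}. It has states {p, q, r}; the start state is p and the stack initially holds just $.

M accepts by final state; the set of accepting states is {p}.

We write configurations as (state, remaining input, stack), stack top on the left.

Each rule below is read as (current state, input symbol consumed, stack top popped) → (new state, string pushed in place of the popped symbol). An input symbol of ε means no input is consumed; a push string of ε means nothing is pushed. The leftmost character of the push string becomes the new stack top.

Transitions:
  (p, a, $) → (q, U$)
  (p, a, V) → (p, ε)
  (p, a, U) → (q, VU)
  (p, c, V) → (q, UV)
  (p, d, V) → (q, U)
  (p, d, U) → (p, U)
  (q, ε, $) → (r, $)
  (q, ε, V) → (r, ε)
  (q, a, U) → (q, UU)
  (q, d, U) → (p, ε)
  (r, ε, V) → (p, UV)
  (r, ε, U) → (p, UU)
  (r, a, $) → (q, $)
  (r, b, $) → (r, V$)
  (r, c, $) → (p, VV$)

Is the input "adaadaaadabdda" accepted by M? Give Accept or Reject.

(p, adaadaaadabdda, $) ⊢ (q, daadaaadabdda, U$) ⊢ (p, aadaaadabdda, $) ⊢ (q, adaaadabdda, U$) ⊢ (q, daaadabdda, UU$) ⊢ (p, aaadabdda, U$) ⊢ (q, aadabdda, VU$) ⊢ (r, aadabdda, U$) ⊢ (p, aadabdda, UU$) ⊢ (q, adabdda, VUU$) ⊢ (r, adabdda, UU$) ⊢ (p, adabdda, UUU$) ⊢ (q, dabdda, VUUU$) ⊢ (r, dabdda, UUU$) ⊢ (p, dabdda, UUUU$) ⊢ (p, abdda, UUUU$) ⊢ (q, bdda, VUUUU$) ⊢ (r, bdda, UUUU$) ⊢ (p, bdda, UUUUU$)
No transition applies at (p, bdda, UUUUU$); input not fully consumed.

Reject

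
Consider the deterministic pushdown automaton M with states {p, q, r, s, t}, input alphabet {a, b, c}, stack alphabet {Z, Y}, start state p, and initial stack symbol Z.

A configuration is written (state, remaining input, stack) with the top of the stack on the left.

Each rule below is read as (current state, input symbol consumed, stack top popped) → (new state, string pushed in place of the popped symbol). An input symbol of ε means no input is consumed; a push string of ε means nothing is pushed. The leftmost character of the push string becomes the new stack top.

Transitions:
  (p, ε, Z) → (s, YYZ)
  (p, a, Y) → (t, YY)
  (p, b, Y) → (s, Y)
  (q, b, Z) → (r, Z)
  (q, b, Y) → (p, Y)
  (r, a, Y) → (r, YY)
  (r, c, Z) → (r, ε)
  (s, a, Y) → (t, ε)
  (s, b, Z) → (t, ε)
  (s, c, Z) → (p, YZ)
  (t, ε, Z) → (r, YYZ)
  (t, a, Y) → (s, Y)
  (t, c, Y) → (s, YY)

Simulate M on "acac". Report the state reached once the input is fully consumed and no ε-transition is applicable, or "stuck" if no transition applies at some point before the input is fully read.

s

(p, acac, Z)
  ε-move, top Z: go to s, push YYZ → (s, acac, YYZ)
  read a, top Y: go to t, push ε → (t, cac, YZ)
  read c, top Y: go to s, push YY → (s, ac, YYZ)
  read a, top Y: go to t, push ε → (t, c, YZ)
  read c, top Y: go to s, push YY → (s, ε, YYZ)
All input consumed; M is in state s.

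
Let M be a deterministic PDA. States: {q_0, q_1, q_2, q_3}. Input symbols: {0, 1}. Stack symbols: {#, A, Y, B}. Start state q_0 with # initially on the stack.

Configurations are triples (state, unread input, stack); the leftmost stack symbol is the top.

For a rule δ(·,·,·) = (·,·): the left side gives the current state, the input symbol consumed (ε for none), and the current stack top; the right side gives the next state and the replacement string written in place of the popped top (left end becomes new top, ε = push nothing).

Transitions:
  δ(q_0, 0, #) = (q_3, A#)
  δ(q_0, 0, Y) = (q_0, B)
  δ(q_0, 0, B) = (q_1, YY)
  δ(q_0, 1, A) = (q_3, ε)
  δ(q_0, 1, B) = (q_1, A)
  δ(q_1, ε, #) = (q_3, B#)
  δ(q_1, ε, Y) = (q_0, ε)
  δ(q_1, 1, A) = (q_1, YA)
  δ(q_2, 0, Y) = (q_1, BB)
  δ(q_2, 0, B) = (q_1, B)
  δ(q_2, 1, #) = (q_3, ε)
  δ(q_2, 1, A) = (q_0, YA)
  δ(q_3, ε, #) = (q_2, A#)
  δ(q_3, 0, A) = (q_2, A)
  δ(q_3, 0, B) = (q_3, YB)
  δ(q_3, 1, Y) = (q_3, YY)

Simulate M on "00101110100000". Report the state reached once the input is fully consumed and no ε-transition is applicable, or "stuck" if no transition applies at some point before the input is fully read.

(q_0, 00101110100000, #)
  read 0, top #: go to q_3, push A# → (q_3, 0101110100000, A#)
  read 0, top A: go to q_2, push A → (q_2, 101110100000, A#)
  read 1, top A: go to q_0, push YA → (q_0, 01110100000, YA#)
  read 0, top Y: go to q_0, push B → (q_0, 1110100000, BA#)
  read 1, top B: go to q_1, push A → (q_1, 110100000, AA#)
  read 1, top A: go to q_1, push YA → (q_1, 10100000, YAA#)
  ε-move, top Y: go to q_0, push ε → (q_0, 10100000, AA#)
  read 1, top A: go to q_3, push ε → (q_3, 0100000, A#)
  read 0, top A: go to q_2, push A → (q_2, 100000, A#)
  read 1, top A: go to q_0, push YA → (q_0, 00000, YA#)
  read 0, top Y: go to q_0, push B → (q_0, 0000, BA#)
  read 0, top B: go to q_1, push YY → (q_1, 000, YYA#)
  ε-move, top Y: go to q_0, push ε → (q_0, 000, YA#)
  read 0, top Y: go to q_0, push B → (q_0, 00, BA#)
  read 0, top B: go to q_1, push YY → (q_1, 0, YYA#)
  ε-move, top Y: go to q_0, push ε → (q_0, 0, YA#)
  read 0, top Y: go to q_0, push B → (q_0, ε, BA#)
All input consumed; M is in state q_0.

q_0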